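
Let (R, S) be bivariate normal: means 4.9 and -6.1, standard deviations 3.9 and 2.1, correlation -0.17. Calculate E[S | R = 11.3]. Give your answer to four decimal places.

E[S | R=x] = μ_S + ρ(σ_S/σ_R)(x − μ_R) for jointly normal variables.
E[S | R=11.3] = -6.1 + (-0.17)·(2.1/3.9)·(11.3 − (4.9)) = -6.1 + (-0.091538)·(6.4) = -6.6858.

-6.6858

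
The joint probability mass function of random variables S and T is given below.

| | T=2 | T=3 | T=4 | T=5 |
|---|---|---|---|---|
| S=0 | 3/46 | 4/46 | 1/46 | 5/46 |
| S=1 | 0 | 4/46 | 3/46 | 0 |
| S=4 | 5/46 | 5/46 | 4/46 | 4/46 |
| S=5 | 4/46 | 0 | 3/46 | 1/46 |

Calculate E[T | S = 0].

P(S = 0) = 13/46.
Summing T·P(S=x,T=y) over the conditioning event gives 47/46.
E[T | S = 0] = (47/46) / (13/46) = 47/13.

47/13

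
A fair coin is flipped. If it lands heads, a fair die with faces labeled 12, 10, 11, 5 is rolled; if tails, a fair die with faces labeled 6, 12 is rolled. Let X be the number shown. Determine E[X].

E[X | heads] = (12+10+11+5)/4 = 19/2.
E[X | tails] = (6+12)/2 = 9.
E[X] = (1/2)·(19/2) + (1/2)·(9) = 37/4.

37/4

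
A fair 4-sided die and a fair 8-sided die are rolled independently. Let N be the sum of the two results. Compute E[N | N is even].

7

P(N is even) = 1/2.
Σ over the event: 2·1/32 + 4·3/32 + 6·1/8 + 8·1/8 + 10·3/32 + 12·1/32 = 7/2.
E[N | N is even] = (7/2) / (1/2) = 7.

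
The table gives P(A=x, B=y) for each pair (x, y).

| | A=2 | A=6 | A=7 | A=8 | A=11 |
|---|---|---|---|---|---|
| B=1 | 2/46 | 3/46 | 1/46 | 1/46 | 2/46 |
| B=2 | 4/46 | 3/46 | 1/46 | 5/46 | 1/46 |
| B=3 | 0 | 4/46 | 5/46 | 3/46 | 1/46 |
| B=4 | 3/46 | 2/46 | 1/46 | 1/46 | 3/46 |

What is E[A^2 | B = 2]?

307/7

P(B = 2) = 7/23.
Σ A^2·P over the event = 4·(4/46) + 36·(3/46) + 49·(1/46) + 64·(5/46) + 121·(1/46) = 307/23.
E[A^2 | B = 2] = (307/23) / (7/23) = 307/7.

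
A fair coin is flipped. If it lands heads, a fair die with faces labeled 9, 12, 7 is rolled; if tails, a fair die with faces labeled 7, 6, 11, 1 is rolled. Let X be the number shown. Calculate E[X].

187/24

E[X | heads] = (9+12+7)/3 = 28/3.
E[X | tails] = (7+6+11+1)/4 = 25/4.
By the law of total expectation,
E[X] = (1/2)·(28/3) + (1/2)·(25/4) = 187/24.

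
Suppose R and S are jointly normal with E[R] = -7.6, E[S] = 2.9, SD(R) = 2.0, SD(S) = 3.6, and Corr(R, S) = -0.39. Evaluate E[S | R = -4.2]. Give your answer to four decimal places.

0.5132

E[S | R=x] = μ_S + ρ(σ_S/σ_R)(x − μ_R) for jointly normal variables.
E[S | R=-4.2] = 2.9 + (-0.39)·(3.6/2.0)·(-4.2 − (-7.6)) = 2.9 + (-0.702)·(3.4) = 0.5132.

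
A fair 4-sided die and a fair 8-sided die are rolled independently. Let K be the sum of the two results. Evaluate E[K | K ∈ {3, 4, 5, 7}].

66/13

P(K ∈ {3, 4, 5, 7}) = 13/32.
Σ over the event: 3·1/16 + 4·3/32 + 5·1/8 + 7·1/8 = 33/16.
E[K | K ∈ {3, 4, 5, 7}] = (33/16) / (13/32) = 66/13.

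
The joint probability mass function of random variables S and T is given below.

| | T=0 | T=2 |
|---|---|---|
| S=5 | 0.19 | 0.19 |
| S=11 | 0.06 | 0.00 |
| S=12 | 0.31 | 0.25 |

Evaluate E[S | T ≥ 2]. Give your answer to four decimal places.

P(T ≥ 2) = 0.44.
Σ S·P over the event = 5·(0.19) + 12·(0.25) = 3.95.
E[S | T ≥ 2] = (3.95) / (0.44) = 8.9773.

8.9773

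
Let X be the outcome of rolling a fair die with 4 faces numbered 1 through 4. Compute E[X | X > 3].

4

Given X > 3, X is equally likely to be any of {4}.
E[X | X > 3] = (4) / 1 = 4.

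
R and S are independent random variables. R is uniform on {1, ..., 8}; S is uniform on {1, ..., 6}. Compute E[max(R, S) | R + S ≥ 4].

P(R + S ≥ 4) = 15/16.
Summing max(R,S)·P(x,y) over outcomes with R + S ≥ 4 gives 41/8.
E[max(R, S) | R + S ≥ 4] = (41/8) / (15/16) = 82/15.

82/15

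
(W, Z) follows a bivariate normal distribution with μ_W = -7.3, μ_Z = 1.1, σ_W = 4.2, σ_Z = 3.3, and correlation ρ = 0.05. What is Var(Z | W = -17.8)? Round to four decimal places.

For a bivariate normal, Var(Z | W=x) = σ_Z²(1 − ρ²).
Var(Z | W=-17.8) = (3.3)²·(1 − (0.05)²) = 10.89·0.9975 = 10.8628.

10.8628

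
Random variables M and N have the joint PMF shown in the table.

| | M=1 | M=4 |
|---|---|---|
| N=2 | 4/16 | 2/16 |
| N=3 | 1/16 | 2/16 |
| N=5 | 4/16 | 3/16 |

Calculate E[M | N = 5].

16/7

P(N = 5) = 7/16.
Σ M·P over the event = 1·(4/16) + 4·(3/16) = 1.
E[M | N = 5] = (1) / (7/16) = 16/7.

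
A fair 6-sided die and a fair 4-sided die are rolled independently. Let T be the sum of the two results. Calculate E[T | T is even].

6

P(T is even) = 1/2.
Σ over the event: 2·1/24 + 4·1/8 + 6·1/6 + 8·1/8 + 10·1/24 = 3.
E[T | T is even] = (3) / (1/2) = 6.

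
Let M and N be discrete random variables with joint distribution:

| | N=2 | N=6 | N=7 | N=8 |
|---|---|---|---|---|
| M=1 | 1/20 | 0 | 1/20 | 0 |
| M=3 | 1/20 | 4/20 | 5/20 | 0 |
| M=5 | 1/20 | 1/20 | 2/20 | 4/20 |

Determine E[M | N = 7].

P(N = 7) = 2/5.
Σ M·P over the event = 1·(1/20) + 3·(5/20) + 5·(2/20) = 13/10.
E[M | N = 7] = (13/10) / (2/5) = 13/4.

13/4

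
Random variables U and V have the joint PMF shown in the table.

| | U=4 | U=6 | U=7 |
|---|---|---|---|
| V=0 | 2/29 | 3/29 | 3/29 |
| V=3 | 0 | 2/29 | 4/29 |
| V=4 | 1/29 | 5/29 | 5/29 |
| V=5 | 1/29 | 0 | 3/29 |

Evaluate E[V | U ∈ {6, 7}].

P(U ∈ {6, 7}) = 25/29.
Σ V·P over the event = 0·(3/29) + 3·(2/29) + 4·(5/29) + 0·(3/29) + 3·(4/29) + 4·(5/29) + 5·(3/29) = 73/29.
E[V | U ∈ {6, 7}] = (73/29) / (25/29) = 73/25.

73/25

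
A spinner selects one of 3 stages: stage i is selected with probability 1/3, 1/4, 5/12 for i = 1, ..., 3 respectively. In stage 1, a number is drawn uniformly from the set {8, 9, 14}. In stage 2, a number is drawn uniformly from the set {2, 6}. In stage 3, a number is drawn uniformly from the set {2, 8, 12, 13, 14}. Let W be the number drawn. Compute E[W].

307/36

E[W | stage 1] = (8+9+14)/3 = 31/3.
E[W | stage 2] = (2+6)/2 = 4.
E[W | stage 3] = (2+8+12+13+14)/5 = 49/5.
E[W] = (1/3)·(31/3) + (1/4)·(4) + (5/12)·(49/5) = 307/36.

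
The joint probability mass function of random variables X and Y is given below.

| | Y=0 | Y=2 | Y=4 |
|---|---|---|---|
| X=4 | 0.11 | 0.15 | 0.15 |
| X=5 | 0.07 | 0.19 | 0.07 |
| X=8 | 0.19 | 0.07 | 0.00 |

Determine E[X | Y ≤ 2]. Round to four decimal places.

P(Y ≤ 2) = 0.78.
Σ X·P over the event = 4·(0.11) + 4·(0.15) + 5·(0.07) + 5·(0.19) + 8·(0.19) + 8·(0.07) = 4.42.
E[X | Y ≤ 2] = (4.42) / (0.78) = 5.6667.

5.6667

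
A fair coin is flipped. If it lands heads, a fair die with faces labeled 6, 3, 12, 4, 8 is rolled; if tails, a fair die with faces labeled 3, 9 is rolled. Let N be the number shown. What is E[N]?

E[N | heads] = (6+3+12+4+8)/5 = 33/5.
E[N | tails] = (3+9)/2 = 6.
E[N] = (1/2)·(33/5) + (1/2)·(6) = 63/10.

63/10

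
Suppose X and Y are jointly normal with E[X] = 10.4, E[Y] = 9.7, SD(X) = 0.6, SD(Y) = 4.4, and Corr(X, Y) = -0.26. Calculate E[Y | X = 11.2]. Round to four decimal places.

For a bivariate normal, E[Y | X=x] = μ_Y + ρ·(σ_Y/σ_X)·(x − μ_X).
E[Y | X=11.2] = 9.7 + (-0.26)·(4.4/0.6)·(11.2 − (10.4)) = 9.7 + (-1.90667)·(0.8) = 8.1747.

8.1747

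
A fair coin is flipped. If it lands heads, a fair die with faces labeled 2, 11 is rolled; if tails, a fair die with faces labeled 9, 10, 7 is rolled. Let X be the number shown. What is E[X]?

91/12

E[X | heads] = (2+11)/2 = 13/2.
E[X | tails] = (9+10+7)/3 = 26/3.
E[X] = (1/2)·(13/2) + (1/2)·(26/3) = 91/12.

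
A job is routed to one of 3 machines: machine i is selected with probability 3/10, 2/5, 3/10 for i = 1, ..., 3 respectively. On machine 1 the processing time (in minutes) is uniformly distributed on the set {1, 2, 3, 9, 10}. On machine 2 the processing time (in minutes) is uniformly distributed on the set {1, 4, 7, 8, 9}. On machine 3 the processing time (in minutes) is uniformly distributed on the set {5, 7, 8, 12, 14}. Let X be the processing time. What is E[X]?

329/50

E[X | machine 1] = (1+2+3+9+10)/5 = 5.
E[X | machine 2] = (1+4+7+8+9)/5 = 29/5.
E[X | machine 3] = (5+7+8+12+14)/5 = 46/5.
By the law of total expectation,
E[X] = (3/10)·(5) + (2/5)·(29/5) + (3/10)·(46/5) = 329/50.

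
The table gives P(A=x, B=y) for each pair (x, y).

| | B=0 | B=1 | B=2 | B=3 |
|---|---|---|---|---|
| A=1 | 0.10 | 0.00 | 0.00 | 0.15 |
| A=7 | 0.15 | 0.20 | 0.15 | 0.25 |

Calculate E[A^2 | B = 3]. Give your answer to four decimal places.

P(B = 3) = 0.40.
Summing A^2·P(A=x,B=y) over the conditioning event gives 12.40.
E[A^2 | B = 3] = (12.40) / (0.40) = 31.0000.

31.0000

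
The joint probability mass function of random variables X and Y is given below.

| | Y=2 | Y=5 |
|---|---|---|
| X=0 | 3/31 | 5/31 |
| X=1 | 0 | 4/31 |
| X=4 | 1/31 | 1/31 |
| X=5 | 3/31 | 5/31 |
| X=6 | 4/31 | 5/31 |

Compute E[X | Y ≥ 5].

P(Y ≥ 5) = 20/31.
Summing X·P(X=x,Y=y) over the conditioning event gives 63/31.
E[X | Y ≥ 5] = (63/31) / (20/31) = 63/20.

63/20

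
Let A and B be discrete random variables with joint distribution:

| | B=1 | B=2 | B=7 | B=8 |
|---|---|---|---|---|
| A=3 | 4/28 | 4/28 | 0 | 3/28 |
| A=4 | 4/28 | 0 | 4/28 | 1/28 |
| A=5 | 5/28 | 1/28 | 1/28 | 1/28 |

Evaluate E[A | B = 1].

53/13

P(B = 1) = 13/28.
Σ A·P over the event = 3·(4/28) + 4·(4/28) + 5·(5/28) = 53/28.
E[A | B = 1] = (53/28) / (13/28) = 53/13.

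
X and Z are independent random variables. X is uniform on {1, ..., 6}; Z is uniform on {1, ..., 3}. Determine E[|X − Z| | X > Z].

31/12

P(X > Z) = 2/3.
Summing |X−Z|·P(x,y) over outcomes with X > Z gives 31/18.
E[|X − Z| | X > Z] = (31/18) / (2/3) = 31/12.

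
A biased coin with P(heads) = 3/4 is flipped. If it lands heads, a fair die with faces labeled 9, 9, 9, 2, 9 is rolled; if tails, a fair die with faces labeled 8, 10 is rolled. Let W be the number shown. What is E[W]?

E[W | heads] = (9+9+9+2+9)/5 = 38/5.
E[W | tails] = (8+10)/2 = 9.
By the law of total expectation,
E[W] = (3/4)·(38/5) + (1/4)·(9) = 159/20.

159/20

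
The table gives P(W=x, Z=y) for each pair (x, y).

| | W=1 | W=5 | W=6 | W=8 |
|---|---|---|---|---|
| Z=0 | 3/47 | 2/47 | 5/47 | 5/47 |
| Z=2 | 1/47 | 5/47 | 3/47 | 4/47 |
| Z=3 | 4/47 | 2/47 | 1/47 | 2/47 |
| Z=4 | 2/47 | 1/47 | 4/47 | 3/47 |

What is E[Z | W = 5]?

2

P(W = 5) = 10/47.
Σ Z·P over the event = 0·(2/47) + 2·(5/47) + 3·(2/47) + 4·(1/47) = 20/47.
E[Z | W = 5] = (20/47) / (10/47) = 2.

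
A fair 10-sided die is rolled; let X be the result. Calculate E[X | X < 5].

5/2

Given X < 5, X is equally likely to be any of {1, 2, 3, 4}.
E[X | X < 5] = (1 + 2 + 3 + 4) / 4 = 5/2.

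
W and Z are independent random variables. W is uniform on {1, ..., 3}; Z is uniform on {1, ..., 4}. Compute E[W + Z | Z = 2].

4

P(Z = 2) = 1/4.
Summing (W+Z)·P(x,y) over outcomes with Z = 2 gives 1.
E[W + Z | Z = 2] = (1) / (1/4) = 4.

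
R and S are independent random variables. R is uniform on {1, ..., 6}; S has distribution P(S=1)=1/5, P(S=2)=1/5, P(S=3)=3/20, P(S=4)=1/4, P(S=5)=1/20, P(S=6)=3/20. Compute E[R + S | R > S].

191/28

P(R > S) = 7/15.
Summing (R+S)·P(x,y) over outcomes with R > S gives 191/60.
E[R + S | R > S] = (191/60) / (7/15) = 191/28.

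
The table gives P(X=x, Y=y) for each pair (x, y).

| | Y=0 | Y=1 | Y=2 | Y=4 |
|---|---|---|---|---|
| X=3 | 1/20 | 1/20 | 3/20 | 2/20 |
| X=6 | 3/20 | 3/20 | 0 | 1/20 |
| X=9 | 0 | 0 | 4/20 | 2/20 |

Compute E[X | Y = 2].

45/7

P(Y = 2) = 7/20.
Σ X·P over the event = 3·(3/20) + 9·(4/20) = 9/4.
E[X | Y = 2] = (9/4) / (7/20) = 45/7.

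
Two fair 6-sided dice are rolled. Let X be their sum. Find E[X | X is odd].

P(X is odd) = 1/2.
Σ over the event: 3·1/18 + 5·1/9 + 7·1/6 + 9·1/9 + 11·1/18 = 7/2.
E[X | X is odd] = (7/2) / (1/2) = 7.

7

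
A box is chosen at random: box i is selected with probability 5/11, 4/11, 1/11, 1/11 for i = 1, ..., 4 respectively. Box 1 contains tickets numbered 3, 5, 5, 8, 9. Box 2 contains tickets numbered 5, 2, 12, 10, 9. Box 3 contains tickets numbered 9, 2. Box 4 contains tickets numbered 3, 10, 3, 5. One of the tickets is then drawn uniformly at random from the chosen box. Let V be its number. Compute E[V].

1423/220

E[V | box 1] = (3+5+5+8+9)/5 = 6.
E[V | box 2] = (5+2+12+10+9)/5 = 38/5.
E[V | box 3] = (9+2)/2 = 11/2.
E[V | box 4] = (3+10+3+5)/4 = 21/4.
E[V] = (5/11)·(6) + (4/11)·(38/5) + (1/11)·(11/2) + (1/11)·(21/4) = 1423/220.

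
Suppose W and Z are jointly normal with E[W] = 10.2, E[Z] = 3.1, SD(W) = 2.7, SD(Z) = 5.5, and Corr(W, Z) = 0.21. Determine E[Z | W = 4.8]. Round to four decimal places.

For a bivariate normal, E[Z | W=x] = μ_Z + ρ·(σ_Z/σ_W)·(x − μ_W).
E[Z | W=4.8] = 3.1 + (0.21)·(5.5/2.7)·(4.8 − (10.2)) = 3.1 + (0.42778)·(-5.4) = 0.7900.

0.7900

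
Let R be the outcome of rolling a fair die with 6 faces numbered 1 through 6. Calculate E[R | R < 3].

Given R < 3, R is equally likely to be any of {1, 2}.
E[R | R < 3] = (1 + 2) / 2 = 3/2.

3/2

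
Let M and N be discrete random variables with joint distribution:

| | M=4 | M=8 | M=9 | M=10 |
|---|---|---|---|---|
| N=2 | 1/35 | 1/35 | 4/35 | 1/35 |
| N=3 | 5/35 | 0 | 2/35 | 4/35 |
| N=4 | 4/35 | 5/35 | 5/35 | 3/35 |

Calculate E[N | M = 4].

P(M = 4) = 2/7.
Σ N·P over the event = 2·(1/35) + 3·(5/35) + 4·(4/35) = 33/35.
E[N | M = 4] = (33/35) / (2/7) = 33/10.

33/10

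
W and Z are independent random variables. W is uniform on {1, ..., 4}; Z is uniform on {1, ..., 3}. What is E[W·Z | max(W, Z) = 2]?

8/3

Outcomes with max(W, Z) = 2: (1,2), (2,1), (2,2), each with probability 1/12.
E[W·Z | max(W, Z) = 2] = (2 + 2 + 4) / 3 = 8/3.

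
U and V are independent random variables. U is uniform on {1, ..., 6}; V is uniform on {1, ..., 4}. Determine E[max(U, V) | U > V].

P(U > V) = 7/12.
Summing max(U,V)·P(x,y) over outcomes with U > V gives 8/3.
E[max(U, V) | U > V] = (8/3) / (7/12) = 32/7.

32/7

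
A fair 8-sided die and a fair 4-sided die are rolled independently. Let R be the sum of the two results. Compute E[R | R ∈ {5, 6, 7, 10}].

P(R ∈ {5, 6, 7, 10}) = 15/32.
Σ over the event: 5·1/8 + 6·1/8 + 7·1/8 + 10·3/32 = 51/16.
E[R | R ∈ {5, 6, 7, 10}] = (51/16) / (15/32) = 34/5.

34/5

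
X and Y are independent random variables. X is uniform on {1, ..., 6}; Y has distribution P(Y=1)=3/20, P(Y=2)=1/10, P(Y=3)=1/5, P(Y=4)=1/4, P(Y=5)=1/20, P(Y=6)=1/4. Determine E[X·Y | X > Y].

281/23

P(X > Y) = 23/60.
Summing XY·P(x,y) over outcomes with X > Y gives 281/60.
E[X·Y | X > Y] = (281/60) / (23/60) = 281/23.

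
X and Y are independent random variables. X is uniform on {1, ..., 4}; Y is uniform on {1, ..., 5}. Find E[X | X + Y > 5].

3

P(X + Y > 5) = 1/2.
Summing X·P(x,y) over outcomes with X + Y > 5 gives 3/2.
E[X | X + Y > 5] = (3/2) / (1/2) = 3.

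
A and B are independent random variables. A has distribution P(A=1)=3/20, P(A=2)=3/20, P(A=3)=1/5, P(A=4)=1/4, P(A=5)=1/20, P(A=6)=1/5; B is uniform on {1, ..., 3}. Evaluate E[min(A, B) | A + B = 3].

1

P(A + B = 3) = 1/10.
Summing min(A,B)·P(x,y) over outcomes with A + B = 3 gives 1/10.
E[min(A, B) | A + B = 3] = (1/10) / (1/10) = 1.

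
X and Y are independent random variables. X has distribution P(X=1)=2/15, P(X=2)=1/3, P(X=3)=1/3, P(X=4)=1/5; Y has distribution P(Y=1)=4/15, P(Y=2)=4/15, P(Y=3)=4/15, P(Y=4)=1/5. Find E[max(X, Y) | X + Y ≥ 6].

P(X + Y ≥ 6) = 83/225.
Summing max(X,Y)·P(x,y) over outcomes with X + Y ≥ 6 gives 104/75.
E[max(X, Y) | X + Y ≥ 6] = (104/75) / (83/225) = 312/83.

312/83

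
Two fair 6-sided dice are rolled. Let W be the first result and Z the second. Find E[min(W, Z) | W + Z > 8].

43/10

Outcomes with W + Z > 8: (3,6), (4,5), (4,6), (5,4), (5,5), (5,6), (6,3), (6,4), (6,5), (6,6), each with probability 1/36.
E[min(W, Z) | W + Z > 8] = (3 + 4 + 4 + 4 + 5 + 5 + 3 + 4 + 5 + 6) / 10 = 43/10.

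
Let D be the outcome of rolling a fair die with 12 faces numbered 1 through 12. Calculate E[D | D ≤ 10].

Given D ≤ 10, D is equally likely to be any of {1, 2, 3, 4, 5, 6, 7, 8, 9, 10}.
E[D | D ≤ 10] = (1 + 2 + 3 + 4 + 5 + 6 + 7 + 8 + 9 + 10) / 10 = 11/2.

11/2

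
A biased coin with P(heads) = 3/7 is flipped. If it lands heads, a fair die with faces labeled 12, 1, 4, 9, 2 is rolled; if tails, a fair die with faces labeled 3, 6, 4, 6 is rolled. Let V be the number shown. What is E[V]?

E[V | heads] = (12+1+4+9+2)/5 = 28/5.
E[V | tails] = (3+6+4+6)/4 = 19/4.
By the law of total expectation,
E[V] = (3/7)·(28/5) + (4/7)·(19/4) = 179/35.

179/35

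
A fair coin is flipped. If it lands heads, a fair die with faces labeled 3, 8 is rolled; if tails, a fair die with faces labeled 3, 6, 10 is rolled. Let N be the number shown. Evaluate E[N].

71/12

E[N | heads] = (3+8)/2 = 11/2.
E[N | tails] = (3+6+10)/3 = 19/3.
By the law of total expectation,
E[N] = (1/2)·(11/2) + (1/2)·(19/3) = 71/12.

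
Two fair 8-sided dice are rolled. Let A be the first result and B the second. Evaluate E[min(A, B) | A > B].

P(A > B) = 7/16.
Summing min(A,B)·P(x,y) over outcomes with A > B gives 21/16.
E[min(A, B) | A > B] = (21/16) / (7/16) = 3.

3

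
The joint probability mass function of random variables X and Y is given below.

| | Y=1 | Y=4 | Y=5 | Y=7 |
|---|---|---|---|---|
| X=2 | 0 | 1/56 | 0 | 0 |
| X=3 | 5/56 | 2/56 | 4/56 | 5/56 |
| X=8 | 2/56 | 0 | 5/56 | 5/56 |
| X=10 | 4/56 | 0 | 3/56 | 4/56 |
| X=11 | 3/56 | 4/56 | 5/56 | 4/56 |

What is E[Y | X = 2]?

4

P(X = 2) = 1/56.
Σ Y·P over the event = 4·(1/56) = 1/14.
E[Y | X = 2] = (1/14) / (1/56) = 4.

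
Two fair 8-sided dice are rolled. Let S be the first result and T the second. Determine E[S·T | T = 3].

27/2

P(T = 3) = 1/8.
Summing ST·P(x,y) over outcomes with T = 3 gives 27/16.
E[S·T | T = 3] = (27/16) / (1/8) = 27/2.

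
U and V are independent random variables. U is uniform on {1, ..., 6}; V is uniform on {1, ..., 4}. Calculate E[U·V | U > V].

145/14

P(U > V) = 7/12.
Summing UV·P(x,y) over outcomes with U > V gives 145/24.
E[U·V | U > V] = (145/24) / (7/12) = 145/14.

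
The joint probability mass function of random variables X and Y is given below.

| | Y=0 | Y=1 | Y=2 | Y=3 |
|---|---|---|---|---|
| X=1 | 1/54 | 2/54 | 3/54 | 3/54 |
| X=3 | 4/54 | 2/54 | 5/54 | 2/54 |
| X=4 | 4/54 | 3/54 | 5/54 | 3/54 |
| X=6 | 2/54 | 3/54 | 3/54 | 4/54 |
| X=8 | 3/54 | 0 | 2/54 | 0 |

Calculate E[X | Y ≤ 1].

P(Y ≤ 1) = 4/9.
Summing X·P(X=x,Y=y) over the conditioning event gives 103/54.
E[X | Y ≤ 1] = (103/54) / (4/9) = 103/24.

103/24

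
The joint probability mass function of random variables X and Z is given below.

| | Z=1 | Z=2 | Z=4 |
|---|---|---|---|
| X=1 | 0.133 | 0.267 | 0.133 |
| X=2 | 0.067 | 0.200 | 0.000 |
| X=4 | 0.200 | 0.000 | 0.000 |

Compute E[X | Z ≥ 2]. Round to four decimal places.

1.3333

P(Z ≥ 2) = 0.600.
Σ X·P over the event = 1·(0.267) + 1·(0.133) + 2·(0.200) = 0.800.
E[X | Z ≥ 2] = (0.800) / (0.600) = 1.3333.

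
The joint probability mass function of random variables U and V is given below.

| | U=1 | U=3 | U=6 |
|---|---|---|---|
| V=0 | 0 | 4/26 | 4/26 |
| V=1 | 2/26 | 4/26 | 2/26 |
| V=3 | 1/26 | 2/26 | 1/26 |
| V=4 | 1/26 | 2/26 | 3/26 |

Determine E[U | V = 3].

P(V = 3) = 2/13.
Σ U·P over the event = 1·(1/26) + 3·(2/26) + 6·(1/26) = 1/2.
E[U | V = 3] = (1/2) / (2/13) = 13/4.

13/4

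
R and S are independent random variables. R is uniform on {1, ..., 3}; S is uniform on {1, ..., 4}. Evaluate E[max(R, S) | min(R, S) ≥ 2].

P(min(R, S) ≥ 2) = 1/2.
Summing max(R,S)·P(x,y) over outcomes with min(R, S) ≥ 2 gives 19/12.
E[max(R, S) | min(R, S) ≥ 2] = (19/12) / (1/2) = 19/6.

19/6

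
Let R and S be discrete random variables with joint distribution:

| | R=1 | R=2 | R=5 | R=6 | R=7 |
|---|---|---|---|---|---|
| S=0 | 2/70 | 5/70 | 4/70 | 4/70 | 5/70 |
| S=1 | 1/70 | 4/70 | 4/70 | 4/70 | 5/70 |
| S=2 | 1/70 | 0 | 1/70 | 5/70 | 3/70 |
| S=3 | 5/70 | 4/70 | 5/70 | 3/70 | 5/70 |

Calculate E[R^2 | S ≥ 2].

P(S ≥ 2) = 16/35.
Summing R^2·P(R=x,S=y) over the conditioning event gives 426/35.
E[R^2 | S ≥ 2] = (426/35) / (16/35) = 213/8.

213/8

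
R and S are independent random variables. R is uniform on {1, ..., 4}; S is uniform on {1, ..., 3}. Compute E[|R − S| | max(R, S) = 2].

P(max(R, S) = 2) = 1/4.
Summing |R−S|·P(x,y) over outcomes with max(R, S) = 2 gives 1/6.
E[|R − S| | max(R, S) = 2] = (1/6) / (1/4) = 2/3.

2/3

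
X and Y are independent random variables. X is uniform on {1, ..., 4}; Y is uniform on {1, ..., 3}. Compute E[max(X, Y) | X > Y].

10/3

P(X > Y) = 1/2.
Summing max(X,Y)·P(x,y) over outcomes with X > Y gives 5/3.
E[max(X, Y) | X > Y] = (5/3) / (1/2) = 10/3.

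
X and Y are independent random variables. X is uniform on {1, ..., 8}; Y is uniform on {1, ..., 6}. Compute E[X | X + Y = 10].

Outcomes with X + Y = 10: (4,6), (5,5), (6,4), (7,3), (8,2), each with probability 1/48.
E[X | X + Y = 10] = (4 + 5 + 6 + 7 + 8) / 5 = 6.

6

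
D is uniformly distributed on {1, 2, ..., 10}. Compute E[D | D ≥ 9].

19/2

Given D ≥ 9, D is equally likely to be any of {9, 10}.
E[D | D ≥ 9] = (9 + 10) / 2 = 19/2.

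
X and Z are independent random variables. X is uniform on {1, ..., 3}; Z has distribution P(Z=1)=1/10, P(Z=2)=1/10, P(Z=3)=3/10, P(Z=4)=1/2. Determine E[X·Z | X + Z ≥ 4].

P(X + Z ≥ 4) = 9/10.
Summing XZ·P(x,y) over outcomes with X + Z ≥ 4 gives 187/30.
E[X·Z | X + Z ≥ 4] = (187/30) / (9/10) = 187/27.

187/27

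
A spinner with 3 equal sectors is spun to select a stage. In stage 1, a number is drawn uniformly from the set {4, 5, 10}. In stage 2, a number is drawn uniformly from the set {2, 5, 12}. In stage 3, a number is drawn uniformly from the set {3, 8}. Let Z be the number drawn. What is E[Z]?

E[Z | stage 1] = (4+5+10)/3 = 19/3.
E[Z | stage 2] = (2+5+12)/3 = 19/3.
E[Z | stage 3] = (3+8)/2 = 11/2.
E[Z] = (1/3)·(19/3) + (1/3)·(19/3) + (1/3)·(11/2) = 109/18.

109/18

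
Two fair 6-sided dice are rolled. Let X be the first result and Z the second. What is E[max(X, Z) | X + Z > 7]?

P(X + Z > 7) = 5/12.
Summing max(X,Z)·P(x,y) over outcomes with X + Z > 7 gives 83/36.
E[max(X, Z) | X + Z > 7] = (83/36) / (5/12) = 83/15.

83/15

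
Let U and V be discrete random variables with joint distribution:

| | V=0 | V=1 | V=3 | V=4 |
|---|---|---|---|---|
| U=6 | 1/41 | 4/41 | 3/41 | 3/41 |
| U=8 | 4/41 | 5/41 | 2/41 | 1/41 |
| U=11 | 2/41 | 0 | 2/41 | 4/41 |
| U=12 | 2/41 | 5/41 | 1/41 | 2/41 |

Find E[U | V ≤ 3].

276/31

P(V ≤ 3) = 31/41.
Summing U·P(U=x,V=y) over the conditioning event gives 276/41.
E[U | V ≤ 3] = (276/41) / (31/41) = 276/31.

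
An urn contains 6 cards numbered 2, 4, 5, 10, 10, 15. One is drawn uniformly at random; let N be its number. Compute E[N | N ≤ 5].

P(N ≤ 5) = 1/2.
Σ over the event: 2·1/6 + 4·1/6 + 5·1/6 = 11/6.
E[N | N ≤ 5] = (11/6) / (1/2) = 11/3.

11/3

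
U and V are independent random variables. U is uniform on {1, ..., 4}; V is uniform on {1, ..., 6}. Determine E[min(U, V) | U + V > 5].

37/14

P(U + V > 5) = 7/12.
Summing min(U,V)·P(x,y) over outcomes with U + V > 5 gives 37/24.
E[min(U, V) | U + V > 5] = (37/24) / (7/12) = 37/14.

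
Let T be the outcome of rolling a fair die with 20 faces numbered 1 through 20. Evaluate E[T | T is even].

11

Given T is even, T is equally likely to be any of {2, 4, 6, 8, 10, 12, 14, 16, 18, 20}.
E[T | T is even] = (2 + 4 + 6 + 8 + 10 + 12 + 14 + 16 + 18 + 20) / 10 = 11.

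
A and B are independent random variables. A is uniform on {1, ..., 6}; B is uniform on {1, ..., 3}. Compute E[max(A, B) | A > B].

53/12

P(A > B) = 2/3.
Summing max(A,B)·P(x,y) over outcomes with A > B gives 53/18.
E[max(A, B) | A > B] = (53/18) / (2/3) = 53/12.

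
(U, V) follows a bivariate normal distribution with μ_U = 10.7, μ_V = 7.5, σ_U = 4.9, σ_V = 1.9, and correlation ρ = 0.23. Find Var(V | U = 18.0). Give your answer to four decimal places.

Var(V | U=x) = (1 − ρ²)·σ_V².
Var(V | U=18.0) = (1.9)²·(1 − (0.23)²) = 3.61·0.9471 = 3.4190.

3.4190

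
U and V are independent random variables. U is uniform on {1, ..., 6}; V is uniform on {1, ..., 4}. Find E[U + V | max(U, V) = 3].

Outcomes with max(U, V) = 3: (1,3), (2,3), (3,1), (3,2), (3,3), each with probability 1/24.
E[U + V | max(U, V) = 3] = (4 + 5 + 4 + 5 + 6) / 5 = 24/5.

24/5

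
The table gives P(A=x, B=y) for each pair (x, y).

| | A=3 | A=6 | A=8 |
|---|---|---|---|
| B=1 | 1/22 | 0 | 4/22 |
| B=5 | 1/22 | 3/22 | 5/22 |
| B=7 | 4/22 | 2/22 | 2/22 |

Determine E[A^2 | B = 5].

P(B = 5) = 9/22.
Σ A^2·P over the event = 9·(1/22) + 36·(3/22) + 64·(5/22) = 437/22.
E[A^2 | B = 5] = (437/22) / (9/22) = 437/9.

437/9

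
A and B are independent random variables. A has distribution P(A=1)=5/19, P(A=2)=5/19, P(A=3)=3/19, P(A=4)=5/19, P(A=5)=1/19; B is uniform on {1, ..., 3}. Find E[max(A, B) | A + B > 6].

P(A + B > 6) = 7/57.
Summing max(A,B)·P(x,y) over outcomes with A + B > 6 gives 10/19.
E[max(A, B) | A + B > 6] = (10/19) / (7/57) = 30/7.

30/7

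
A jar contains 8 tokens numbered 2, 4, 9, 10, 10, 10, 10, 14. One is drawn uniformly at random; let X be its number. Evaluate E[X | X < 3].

P(X < 3) = 1/8.
Σ over the event: 2·1/8 = 1/4.
E[X | X < 3] = (1/4) / (1/8) = 2.

2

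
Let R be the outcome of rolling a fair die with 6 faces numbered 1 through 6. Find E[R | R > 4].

11/2

Given R > 4, R is equally likely to be any of {5, 6}.
E[R | R > 4] = (5 + 6) / 2 = 11/2.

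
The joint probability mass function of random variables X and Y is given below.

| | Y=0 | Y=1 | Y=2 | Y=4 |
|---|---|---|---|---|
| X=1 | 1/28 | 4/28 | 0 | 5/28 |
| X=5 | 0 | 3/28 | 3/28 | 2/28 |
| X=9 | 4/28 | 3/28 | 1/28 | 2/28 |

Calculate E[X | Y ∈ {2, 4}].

P(Y ∈ {2, 4}) = 13/28.
Σ X·P over the event = 1·(5/28) + 5·(3/28) + 5·(2/28) + 9·(1/28) + 9·(2/28) = 57/28.
E[X | Y ∈ {2, 4}] = (57/28) / (13/28) = 57/13.

57/13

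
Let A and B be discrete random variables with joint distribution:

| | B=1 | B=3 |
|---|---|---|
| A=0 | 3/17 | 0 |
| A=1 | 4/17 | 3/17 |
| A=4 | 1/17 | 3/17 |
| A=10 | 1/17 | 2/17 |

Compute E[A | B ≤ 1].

P(B ≤ 1) = 9/17.
Σ A·P over the event = 0·(3/17) + 1·(4/17) + 4·(1/17) + 10·(1/17) = 18/17.
E[A | B ≤ 1] = (18/17) / (9/17) = 2.

2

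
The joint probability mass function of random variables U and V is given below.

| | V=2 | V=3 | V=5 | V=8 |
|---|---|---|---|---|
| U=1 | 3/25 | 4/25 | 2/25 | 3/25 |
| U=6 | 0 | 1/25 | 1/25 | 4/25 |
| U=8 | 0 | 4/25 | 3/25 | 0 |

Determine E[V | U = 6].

20/3

P(U = 6) = 6/25.
Summing V·P(U=x,V=y) over the conditioning event gives 8/5.
E[V | U = 6] = (8/5) / (6/25) = 20/3.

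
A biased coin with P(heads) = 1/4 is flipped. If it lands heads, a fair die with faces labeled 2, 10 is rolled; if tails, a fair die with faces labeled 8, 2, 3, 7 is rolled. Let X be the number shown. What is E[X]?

21/4

E[X | heads] = (2+10)/2 = 6.
E[X | tails] = (8+2+3+7)/4 = 5.
E[X] = (1/4)·(6) + (3/4)·(5) = 21/4.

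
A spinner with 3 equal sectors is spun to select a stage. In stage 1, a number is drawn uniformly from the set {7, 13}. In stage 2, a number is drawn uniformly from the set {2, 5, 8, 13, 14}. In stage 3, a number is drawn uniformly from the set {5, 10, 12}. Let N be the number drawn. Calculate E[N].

E[N | stage 1] = (7+13)/2 = 10.
E[N | stage 2] = (2+5+8+13+14)/5 = 42/5.
E[N | stage 3] = (5+10+12)/3 = 9.
By the law of total expectation,
E[N] = (1/3)·(10) + (1/3)·(42/5) + (1/3)·(9) = 137/15.

137/15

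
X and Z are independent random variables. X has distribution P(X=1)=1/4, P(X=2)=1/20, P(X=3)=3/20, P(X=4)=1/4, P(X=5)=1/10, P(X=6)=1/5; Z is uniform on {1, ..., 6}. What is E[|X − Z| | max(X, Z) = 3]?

4/3

P(max(X, Z) = 3) = 1/8.
Summing |X−Z|·P(x,y) over outcomes with max(X, Z) = 3 gives 1/6.
E[|X − Z| | max(X, Z) = 3] = (1/6) / (1/8) = 4/3.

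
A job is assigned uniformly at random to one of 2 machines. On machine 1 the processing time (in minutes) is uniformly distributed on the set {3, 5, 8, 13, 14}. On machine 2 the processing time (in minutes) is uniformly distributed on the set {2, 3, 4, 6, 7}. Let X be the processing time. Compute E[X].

E[X | machine 1] = (3+5+8+13+14)/5 = 43/5.
E[X | machine 2] = (2+3+4+6+7)/5 = 22/5.
By the law of total expectation,
E[X] = (1/2)·(43/5) + (1/2)·(22/5) = 13/2.

13/2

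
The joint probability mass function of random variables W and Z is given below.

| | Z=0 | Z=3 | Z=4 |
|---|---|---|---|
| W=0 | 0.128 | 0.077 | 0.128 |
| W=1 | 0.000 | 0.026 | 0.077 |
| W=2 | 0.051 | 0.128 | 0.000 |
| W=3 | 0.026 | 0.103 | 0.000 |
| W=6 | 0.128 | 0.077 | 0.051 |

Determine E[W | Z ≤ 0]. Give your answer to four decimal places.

2.8468

P(Z ≤ 0) = 0.333.
Σ W·P over the event = 0·(0.128) + 2·(0.051) + 3·(0.026) + 6·(0.128) = 0.948.
E[W | Z ≤ 0] = (0.948) / (0.333) = 2.8468.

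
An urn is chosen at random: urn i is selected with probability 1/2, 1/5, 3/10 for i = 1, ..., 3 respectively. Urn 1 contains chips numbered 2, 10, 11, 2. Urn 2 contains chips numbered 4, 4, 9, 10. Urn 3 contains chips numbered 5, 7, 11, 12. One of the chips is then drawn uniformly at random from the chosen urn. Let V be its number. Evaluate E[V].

71/10

E[V | urn 1] = (2+10+11+2)/4 = 25/4.
E[V | urn 2] = (4+4+9+10)/4 = 27/4.
E[V | urn 3] = (5+7+11+12)/4 = 35/4.
E[V] = (1/2)·(25/4) + (1/5)·(27/4) + (3/10)·(35/4) = 71/10.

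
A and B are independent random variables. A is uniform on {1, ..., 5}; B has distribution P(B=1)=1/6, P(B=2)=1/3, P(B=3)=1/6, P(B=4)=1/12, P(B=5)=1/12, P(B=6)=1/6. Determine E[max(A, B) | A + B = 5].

10/3

P(A + B = 5) = 3/20.
Summing max(A,B)·P(x,y) over outcomes with A + B = 5 gives 1/2.
E[max(A, B) | A + B = 5] = (1/2) / (3/20) = 10/3.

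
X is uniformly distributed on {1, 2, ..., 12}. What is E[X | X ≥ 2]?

7

Given X ≥ 2, X is equally likely to be any of {2, 3, 4, 5, 6, 7, 8, 9, 10, 11, 12}.
E[X | X ≥ 2] = (2 + 3 + 4 + 5 + 6 + 7 + 8 + 9 + 10 + 11 + 12) / 11 = 7.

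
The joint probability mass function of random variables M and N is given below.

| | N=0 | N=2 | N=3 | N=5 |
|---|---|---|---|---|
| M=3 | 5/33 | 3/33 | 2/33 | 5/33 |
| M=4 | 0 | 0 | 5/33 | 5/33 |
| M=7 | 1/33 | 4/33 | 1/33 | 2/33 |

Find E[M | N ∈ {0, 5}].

71/18

P(N ∈ {0, 5}) = 6/11.
Σ M·P over the event = 3·(5/33) + 3·(5/33) + 4·(5/33) + 7·(1/33) + 7·(2/33) = 71/33.
E[M | N ∈ {0, 5}] = (71/33) / (6/11) = 71/18.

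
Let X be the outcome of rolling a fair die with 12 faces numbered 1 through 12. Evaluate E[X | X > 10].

23/2

Given X > 10, X is equally likely to be any of {11, 12}.
E[X | X > 10] = (11 + 12) / 2 = 23/2.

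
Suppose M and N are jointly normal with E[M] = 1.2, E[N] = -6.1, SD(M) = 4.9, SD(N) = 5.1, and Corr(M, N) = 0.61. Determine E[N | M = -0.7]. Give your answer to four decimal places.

-7.3063

The regression of N on M has slope ρ·σ_N/σ_M and passes through (μ_M, μ_N).
E[N | M=-0.7] = -6.1 + (0.61)·(5.1/4.9)·(-0.7 − (1.2)) = -6.1 + (0.6349)·(-1.9) = -7.3063.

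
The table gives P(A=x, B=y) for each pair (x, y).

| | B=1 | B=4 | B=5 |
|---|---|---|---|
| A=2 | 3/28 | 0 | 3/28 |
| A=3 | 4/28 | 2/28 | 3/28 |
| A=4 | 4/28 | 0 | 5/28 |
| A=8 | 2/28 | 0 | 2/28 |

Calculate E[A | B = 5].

P(B = 5) = 13/28.
Σ A·P over the event = 2·(3/28) + 3·(3/28) + 4·(5/28) + 8·(2/28) = 51/28.
E[A | B = 5] = (51/28) / (13/28) = 51/13.

51/13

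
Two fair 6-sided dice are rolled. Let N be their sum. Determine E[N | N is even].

7

P(N is even) = 1/2.
Σ over the event: 2·1/36 + 4·1/12 + 6·5/36 + 8·5/36 + 10·1/12 + 12·1/36 = 7/2.
E[N | N is even] = (7/2) / (1/2) = 7.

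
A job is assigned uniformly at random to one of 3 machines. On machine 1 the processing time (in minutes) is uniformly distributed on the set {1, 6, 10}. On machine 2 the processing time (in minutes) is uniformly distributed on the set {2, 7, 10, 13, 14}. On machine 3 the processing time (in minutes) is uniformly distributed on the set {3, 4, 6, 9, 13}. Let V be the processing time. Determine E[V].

E[V | machine 1] = (1+6+10)/3 = 17/3.
E[V | machine 2] = (2+7+10+13+14)/5 = 46/5.
E[V | machine 3] = (3+4+6+9+13)/5 = 7.
By the law of total expectation,
E[V] = (1/3)·(17/3) + (1/3)·(46/5) + (1/3)·(7) = 328/45.

328/45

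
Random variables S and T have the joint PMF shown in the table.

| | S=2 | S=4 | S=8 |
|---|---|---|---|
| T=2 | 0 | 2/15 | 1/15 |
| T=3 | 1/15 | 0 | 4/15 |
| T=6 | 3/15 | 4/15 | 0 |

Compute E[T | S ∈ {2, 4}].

P(S ∈ {2, 4}) = 2/3.
Σ T·P over the event = 3·(1/15) + 6·(3/15) + 2·(2/15) + 6·(4/15) = 49/15.
E[T | S ∈ {2, 4}] = (49/15) / (2/3) = 49/10.

49/10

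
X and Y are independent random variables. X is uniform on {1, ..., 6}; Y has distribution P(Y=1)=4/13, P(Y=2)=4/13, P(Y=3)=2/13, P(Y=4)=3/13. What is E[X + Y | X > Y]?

P(X > Y) = 8/13.
Summing (X+Y)·P(x,y) over outcomes with X > Y gives 103/26.
E[X + Y | X > Y] = (103/26) / (8/13) = 103/16.

103/16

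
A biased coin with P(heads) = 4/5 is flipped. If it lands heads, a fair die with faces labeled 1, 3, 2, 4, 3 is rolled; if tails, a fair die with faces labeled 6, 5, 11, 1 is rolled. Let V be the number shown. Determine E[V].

323/100

E[V | heads] = (1+3+2+4+3)/5 = 13/5.
E[V | tails] = (6+5+11+1)/4 = 23/4.
E[V] = (4/5)·(13/5) + (1/5)·(23/4) = 323/100.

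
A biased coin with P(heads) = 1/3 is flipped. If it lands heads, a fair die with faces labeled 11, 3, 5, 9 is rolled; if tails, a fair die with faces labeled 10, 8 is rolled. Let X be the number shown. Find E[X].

E[X | heads] = (11+3+5+9)/4 = 7.
E[X | tails] = (10+8)/2 = 9.
E[X] = (1/3)·(7) + (2/3)·(9) = 25/3.

25/3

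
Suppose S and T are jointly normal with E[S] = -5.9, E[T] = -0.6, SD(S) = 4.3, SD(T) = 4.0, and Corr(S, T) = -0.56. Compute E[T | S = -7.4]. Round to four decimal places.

0.1814

E[T | S=x] = μ_T + ρ(σ_T/σ_S)(x − μ_S) for jointly normal variables.
E[T | S=-7.4] = -0.6 + (-0.56)·(4.0/4.3)·(-7.4 − (-5.9)) = -0.6 + (-0.52093)·(-1.5) = 0.1814.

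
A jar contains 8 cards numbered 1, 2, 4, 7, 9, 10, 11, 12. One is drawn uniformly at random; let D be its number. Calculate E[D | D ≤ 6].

P(D ≤ 6) = 3/8.
Σ over the event: 1·1/8 + 2·1/8 + 4·1/8 = 7/8.
E[D | D ≤ 6] = (7/8) / (3/8) = 7/3.

7/3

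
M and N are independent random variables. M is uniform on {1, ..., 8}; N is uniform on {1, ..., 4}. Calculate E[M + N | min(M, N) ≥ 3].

P(min(M, N) ≥ 3) = 3/8.
Summing (M+N)·P(x,y) over outcomes with min(M, N) ≥ 3 gives 27/8.
E[M + N | min(M, N) ≥ 3] = (27/8) / (3/8) = 9.

9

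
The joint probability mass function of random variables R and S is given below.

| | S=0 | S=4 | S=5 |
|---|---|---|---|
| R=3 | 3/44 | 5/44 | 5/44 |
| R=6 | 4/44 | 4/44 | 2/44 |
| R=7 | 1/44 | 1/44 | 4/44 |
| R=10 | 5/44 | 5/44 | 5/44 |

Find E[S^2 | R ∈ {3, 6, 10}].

P(R ∈ {3, 6, 10}) = 19/22.
Summing S^2·P(R=x,S=y) over the conditioning event gives 131/11.
E[S^2 | R ∈ {3, 6, 10}] = (131/11) / (19/22) = 262/19.

262/19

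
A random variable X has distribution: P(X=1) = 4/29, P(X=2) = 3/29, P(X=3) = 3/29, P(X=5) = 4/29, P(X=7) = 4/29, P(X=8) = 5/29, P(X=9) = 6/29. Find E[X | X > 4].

142/19

P(X > 4) = 19/29.
Σ over the event: 5·4/29 + 7·4/29 + 8·5/29 + 9·6/29 = 142/29.
E[X | X > 4] = (142/29) / (19/29) = 142/19.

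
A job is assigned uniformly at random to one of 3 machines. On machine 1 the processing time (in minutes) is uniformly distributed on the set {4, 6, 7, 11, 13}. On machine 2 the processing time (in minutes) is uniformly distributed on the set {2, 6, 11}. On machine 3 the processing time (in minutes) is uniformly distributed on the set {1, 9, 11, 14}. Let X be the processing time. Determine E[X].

1397/180

E[X | machine 1] = (4+6+7+11+13)/5 = 41/5.
E[X | machine 2] = (2+6+11)/3 = 19/3.
E[X | machine 3] = (1+9+11+14)/4 = 35/4.
E[X] = (1/3)·(41/5) + (1/3)·(19/3) + (1/3)·(35/4) = 1397/180.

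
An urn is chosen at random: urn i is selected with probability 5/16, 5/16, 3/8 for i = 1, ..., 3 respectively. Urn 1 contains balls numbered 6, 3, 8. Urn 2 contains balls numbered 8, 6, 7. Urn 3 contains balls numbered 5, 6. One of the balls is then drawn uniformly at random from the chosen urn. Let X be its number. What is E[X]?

E[X | urn 1] = (6+3+8)/3 = 17/3.
E[X | urn 2] = (8+6+7)/3 = 7.
E[X | urn 3] = (5+6)/2 = 11/2.
By the law of total expectation,
E[X] = (5/16)·(17/3) + (5/16)·(7) + (3/8)·(11/2) = 289/48.

289/48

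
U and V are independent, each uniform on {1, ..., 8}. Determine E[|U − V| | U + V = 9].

4

Outcomes with U + V = 9: (1,8), (2,7), (3,6), (4,5), (5,4), (6,3), (7,2), (8,1), each with probability 1/64.
E[|U − V| | U + V = 9] = (7 + 5 + 3 + 1 + 1 + 3 + 5 + 7) / 8 = 4.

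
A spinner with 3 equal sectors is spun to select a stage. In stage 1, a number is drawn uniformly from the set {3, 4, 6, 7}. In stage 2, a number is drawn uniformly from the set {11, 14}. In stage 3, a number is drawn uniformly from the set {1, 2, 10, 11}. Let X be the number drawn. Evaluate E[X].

47/6

E[X | stage 1] = (3+4+6+7)/4 = 5.
E[X | stage 2] = (11+14)/2 = 25/2.
E[X | stage 3] = (1+2+10+11)/4 = 6.
E[X] = (1/3)·(5) + (1/3)·(25/2) + (1/3)·(6) = 47/6.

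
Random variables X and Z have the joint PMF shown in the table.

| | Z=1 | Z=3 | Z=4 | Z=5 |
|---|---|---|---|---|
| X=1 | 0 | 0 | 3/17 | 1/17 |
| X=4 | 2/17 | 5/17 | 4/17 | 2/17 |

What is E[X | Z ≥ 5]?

3

P(Z ≥ 5) = 3/17.
Σ X·P over the event = 1·(1/17) + 4·(2/17) = 9/17.
E[X | Z ≥ 5] = (9/17) / (3/17) = 3.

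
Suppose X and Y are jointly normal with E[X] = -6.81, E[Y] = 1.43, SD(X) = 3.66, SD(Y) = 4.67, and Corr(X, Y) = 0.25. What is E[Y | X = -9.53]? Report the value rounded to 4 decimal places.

0.5623

E[Y | X=x] = μ_Y + ρ(σ_Y/σ_X)(x − μ_X) for jointly normal variables.
E[Y | X=-9.53] = 1.43 + (0.25)·(4.67/3.66)·(-9.53 − (-6.81)) = 1.43 + (0.31899)·(-2.72) = 0.5623.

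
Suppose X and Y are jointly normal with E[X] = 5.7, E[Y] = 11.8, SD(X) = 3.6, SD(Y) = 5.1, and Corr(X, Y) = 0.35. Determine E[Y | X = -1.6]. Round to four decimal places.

E[Y | X=x] = μ_Y + ρ(σ_Y/σ_X)(x − μ_X) for jointly normal variables.
E[Y | X=-1.6] = 11.8 + (0.35)·(5.1/3.6)·(-1.6 − (5.7)) = 11.8 + (0.49583)·(-7.3) = 8.1804.

8.1804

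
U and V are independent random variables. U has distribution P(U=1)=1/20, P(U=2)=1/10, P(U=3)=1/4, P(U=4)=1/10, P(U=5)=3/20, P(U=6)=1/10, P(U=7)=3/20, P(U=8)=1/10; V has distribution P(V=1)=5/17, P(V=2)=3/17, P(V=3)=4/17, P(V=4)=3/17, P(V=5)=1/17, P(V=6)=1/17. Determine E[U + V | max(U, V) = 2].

63/19

P(max(U, V) = 2) = 19/340.
Summing (U+V)·P(x,y) over outcomes with max(U, V) = 2 gives 63/340.
E[U + V | max(U, V) = 2] = (63/340) / (19/340) = 63/19.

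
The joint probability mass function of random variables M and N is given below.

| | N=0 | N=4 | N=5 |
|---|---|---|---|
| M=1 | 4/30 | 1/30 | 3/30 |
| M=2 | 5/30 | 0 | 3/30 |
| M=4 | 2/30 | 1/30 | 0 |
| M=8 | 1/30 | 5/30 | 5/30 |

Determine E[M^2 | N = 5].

P(N = 5) = 11/30.
Σ M^2·P over the event = 1·(3/30) + 4·(3/30) + 64·(5/30) = 67/6.
E[M^2 | N = 5] = (67/6) / (11/30) = 335/11.

335/11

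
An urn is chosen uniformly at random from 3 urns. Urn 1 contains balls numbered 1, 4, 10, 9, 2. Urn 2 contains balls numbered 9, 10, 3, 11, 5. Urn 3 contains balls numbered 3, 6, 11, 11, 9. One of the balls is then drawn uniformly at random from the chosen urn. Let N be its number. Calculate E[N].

104/15

E[N | urn 1] = (1+4+10+9+2)/5 = 26/5.
E[N | urn 2] = (9+10+3+11+5)/5 = 38/5.
E[N | urn 3] = (3+6+11+11+9)/5 = 8.
E[N] = (1/3)·(26/5) + (1/3)·(38/5) + (1/3)·(8) = 104/15.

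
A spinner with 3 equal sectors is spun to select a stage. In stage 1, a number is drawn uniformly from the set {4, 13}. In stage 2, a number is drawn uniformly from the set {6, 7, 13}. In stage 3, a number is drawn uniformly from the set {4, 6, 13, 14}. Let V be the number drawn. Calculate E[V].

317/36

E[V | stage 1] = (4+13)/2 = 17/2.
E[V | stage 2] = (6+7+13)/3 = 26/3.
E[V | stage 3] = (4+6+13+14)/4 = 37/4.
By the law of total expectation,
E[V] = (1/3)·(17/2) + (1/3)·(26/3) + (1/3)·(37/4) = 317/36.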